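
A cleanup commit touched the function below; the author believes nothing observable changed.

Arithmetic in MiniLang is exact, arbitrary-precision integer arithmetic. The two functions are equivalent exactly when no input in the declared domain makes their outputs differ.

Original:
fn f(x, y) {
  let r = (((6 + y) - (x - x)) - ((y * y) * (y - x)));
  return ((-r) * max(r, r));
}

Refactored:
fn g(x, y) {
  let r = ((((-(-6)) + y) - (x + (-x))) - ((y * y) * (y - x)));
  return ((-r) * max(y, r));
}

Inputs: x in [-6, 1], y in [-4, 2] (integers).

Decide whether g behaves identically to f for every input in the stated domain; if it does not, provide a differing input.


Run the pair on x=-6, y=-4.
f: r := -30 | result -900
g: r := -30 | result -120
-900 against -120: the behavior changed.
verdict: not equivalent; witness: x=-6, y=-4


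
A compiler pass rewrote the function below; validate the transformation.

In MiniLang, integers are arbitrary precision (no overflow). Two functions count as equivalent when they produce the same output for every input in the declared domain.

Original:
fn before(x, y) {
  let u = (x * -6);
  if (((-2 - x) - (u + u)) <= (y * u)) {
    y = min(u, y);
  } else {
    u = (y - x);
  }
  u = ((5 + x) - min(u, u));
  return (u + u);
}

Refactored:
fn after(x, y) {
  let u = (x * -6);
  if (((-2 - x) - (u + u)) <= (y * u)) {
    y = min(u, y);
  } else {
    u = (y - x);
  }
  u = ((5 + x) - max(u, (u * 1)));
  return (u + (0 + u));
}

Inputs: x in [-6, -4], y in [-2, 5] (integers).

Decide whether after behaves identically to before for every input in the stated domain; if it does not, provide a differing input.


Whatever the rewrite altered, no input in the stated domain can expose a difference.
Spot check at x=-5, y=-1 — before: u = 30; (((-2 - x) - (u + u)) <= (y * u)) -> true; y = -1; u = -30; return -60. after: u = 30; (((-2 - x) - (u + u)) <= (y * u)) -> true; y = -1; u = -30; return -60. Both give -60.
Checked all 24 inputs in the declared domain: the outputs agree on every one.
verdict: equivalent


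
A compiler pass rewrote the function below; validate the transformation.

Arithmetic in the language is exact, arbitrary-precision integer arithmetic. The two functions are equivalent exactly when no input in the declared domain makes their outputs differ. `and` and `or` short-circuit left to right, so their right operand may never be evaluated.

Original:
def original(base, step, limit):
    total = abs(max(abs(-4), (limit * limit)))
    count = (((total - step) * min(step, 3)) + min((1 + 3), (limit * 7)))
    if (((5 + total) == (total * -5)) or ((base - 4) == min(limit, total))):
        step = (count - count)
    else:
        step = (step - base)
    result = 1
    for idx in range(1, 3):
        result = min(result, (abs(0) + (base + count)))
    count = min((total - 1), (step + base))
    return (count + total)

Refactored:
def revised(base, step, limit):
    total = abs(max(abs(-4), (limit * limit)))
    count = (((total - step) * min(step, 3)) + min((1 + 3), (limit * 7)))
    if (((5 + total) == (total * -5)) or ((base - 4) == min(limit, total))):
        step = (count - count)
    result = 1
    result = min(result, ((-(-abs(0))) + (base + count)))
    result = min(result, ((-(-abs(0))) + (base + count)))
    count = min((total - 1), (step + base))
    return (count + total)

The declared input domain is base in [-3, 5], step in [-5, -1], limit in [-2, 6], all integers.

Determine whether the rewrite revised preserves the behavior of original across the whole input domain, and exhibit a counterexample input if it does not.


Run the pair on base=-3, step=-5, limit=-2.
original: total = 4; count = -59; (((5 + total) == (total * -5)) or ((base - 4) == min(limit, total))) -> false; step = -2; result = 1; [idx=1]; result = -62; [idx=2]; result = -62; count = -5; return -1
revised: total = 4; count = -59; (((5 + total) == (total * -5)) or ((base - 4) == min(limit, total))) -> false; result = 1; result = -62; result = -62; count = -8; return -4
-1 vs -4 — the two versions disagree here.
verdict: not equivalent; witness: base=-3, step=-5, limit=-2


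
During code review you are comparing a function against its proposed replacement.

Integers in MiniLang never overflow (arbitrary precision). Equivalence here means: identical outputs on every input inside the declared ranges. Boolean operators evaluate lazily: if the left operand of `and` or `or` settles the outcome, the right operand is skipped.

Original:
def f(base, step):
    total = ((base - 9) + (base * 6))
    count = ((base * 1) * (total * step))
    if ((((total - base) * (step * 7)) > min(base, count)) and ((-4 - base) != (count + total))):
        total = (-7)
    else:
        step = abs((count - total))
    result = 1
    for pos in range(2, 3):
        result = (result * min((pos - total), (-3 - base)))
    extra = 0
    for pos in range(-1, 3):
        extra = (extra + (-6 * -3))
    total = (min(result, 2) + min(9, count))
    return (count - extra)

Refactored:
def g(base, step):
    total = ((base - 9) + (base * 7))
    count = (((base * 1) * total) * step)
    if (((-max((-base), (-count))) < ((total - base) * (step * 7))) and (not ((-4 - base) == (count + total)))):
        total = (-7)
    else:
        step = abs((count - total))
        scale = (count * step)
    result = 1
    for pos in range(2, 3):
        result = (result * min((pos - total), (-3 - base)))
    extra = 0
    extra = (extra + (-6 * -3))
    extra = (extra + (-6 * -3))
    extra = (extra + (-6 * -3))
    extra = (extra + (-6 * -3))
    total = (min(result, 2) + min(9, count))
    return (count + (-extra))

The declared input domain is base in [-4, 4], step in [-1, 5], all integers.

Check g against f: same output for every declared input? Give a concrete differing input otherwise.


The rewrite breaks on base=-4, step=-1, where the results are -220 and -236.
f: total=-37, then count=-148, then ((((total - base) * (step * 7)) > min(base, count)) and ((-4 - base) != (count + total))) is true, then total=-7, then result=1, then (pos=2), then result=1, then extra=0, then (pos=-1), then extra=18, then (pos=0), then extra=36, then (pos=1), then extra=54, then (pos=2), then extra=72, then total=-147, then returns -220
g: total=-41, then count=-164, then (((-max((-base), (-count))) < ((total - base) * (step * 7))) and (not ((-4 - base) == (count + total)))) is true, then total=-7, then result=1, then (pos=2), then result=1, then extra=0, then extra=18, then extra=36, then extra=54, then extra=72, then total=-163, then returns -236
verdict: not equivalent; witness: base=-4, step=-1


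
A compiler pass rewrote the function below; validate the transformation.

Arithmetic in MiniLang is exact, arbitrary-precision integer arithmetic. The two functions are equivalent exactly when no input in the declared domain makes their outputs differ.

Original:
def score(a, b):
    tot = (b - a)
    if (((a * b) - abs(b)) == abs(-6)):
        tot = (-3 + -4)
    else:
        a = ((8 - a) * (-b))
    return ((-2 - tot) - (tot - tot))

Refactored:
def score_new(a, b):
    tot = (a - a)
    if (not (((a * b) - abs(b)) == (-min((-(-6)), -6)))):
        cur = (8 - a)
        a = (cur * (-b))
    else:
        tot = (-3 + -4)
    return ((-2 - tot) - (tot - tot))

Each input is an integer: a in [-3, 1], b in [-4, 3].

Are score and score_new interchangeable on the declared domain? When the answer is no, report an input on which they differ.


Consider the input a=-3, b=-4.
score: tot becomes -1; next (((a * b) - abs(b)) == abs(-6)) evaluates to false; next a becomes 44; next final value -1
score_new: tot becomes 0; next (not (((a * b) - abs(b)) == (-min((-(-6)), -6)))) evaluates to true; next cur becomes 11; next a becomes 44; next final value -2
-1 and -2 differ, so these are not the same function on this domain.
verdict: not equivalent; witness: a=-3, b=-4


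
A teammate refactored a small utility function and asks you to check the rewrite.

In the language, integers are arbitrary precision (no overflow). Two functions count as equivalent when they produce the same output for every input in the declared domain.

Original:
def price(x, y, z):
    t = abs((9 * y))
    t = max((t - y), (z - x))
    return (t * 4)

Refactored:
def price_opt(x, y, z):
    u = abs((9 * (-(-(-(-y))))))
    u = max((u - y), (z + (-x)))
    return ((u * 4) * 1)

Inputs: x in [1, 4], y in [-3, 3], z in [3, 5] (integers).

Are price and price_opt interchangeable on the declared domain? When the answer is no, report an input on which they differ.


The two are interchangeable: constant usage differs; also arithmetic usage differs; also local variable names differ, and every declared input agrees.
Spot check at x=3, y=3, z=3 — price: t = 27; t = 24; return 96. price_opt: u = 27; u = 24; return 96. Both give 96.
Across all 84 domain points the two functions coincide.
verdict: equivalent


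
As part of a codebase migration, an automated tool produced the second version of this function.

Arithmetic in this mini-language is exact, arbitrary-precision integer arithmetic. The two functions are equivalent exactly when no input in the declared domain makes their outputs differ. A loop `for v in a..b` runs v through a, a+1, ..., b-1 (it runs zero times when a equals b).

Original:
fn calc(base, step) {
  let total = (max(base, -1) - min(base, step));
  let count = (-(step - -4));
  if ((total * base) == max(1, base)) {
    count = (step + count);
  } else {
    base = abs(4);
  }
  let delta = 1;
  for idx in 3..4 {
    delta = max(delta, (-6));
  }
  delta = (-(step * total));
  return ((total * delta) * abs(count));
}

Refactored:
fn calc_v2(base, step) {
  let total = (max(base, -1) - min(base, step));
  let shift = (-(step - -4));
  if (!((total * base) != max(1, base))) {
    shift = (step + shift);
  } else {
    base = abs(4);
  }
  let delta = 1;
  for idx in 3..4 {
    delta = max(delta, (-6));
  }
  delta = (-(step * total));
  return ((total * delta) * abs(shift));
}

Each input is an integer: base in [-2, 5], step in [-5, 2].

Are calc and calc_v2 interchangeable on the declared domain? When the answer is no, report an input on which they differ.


Equivalent — the differences include boolean connective usage differs; and local variable names differ; and comparison usage differs, yet no declared input distinguishes the two.
As a probe, take base=-2, step=-5: calc runs total = 4; count = 1; ((total * base) == max(1, base)) -> false; base = 4; delta = 1; [idx=3]; delta = 1; delta = 20; return 80; calc_v2 runs total = 4; shift = 1; (!((total * base) != max(1, base))) -> false; base = 4; delta = 1; [idx=3]; delta = 1; delta = 20; return 80; both end at 80.
Sweeping the whole domain (64 inputs) finds no disagreement.
verdict: equivalent


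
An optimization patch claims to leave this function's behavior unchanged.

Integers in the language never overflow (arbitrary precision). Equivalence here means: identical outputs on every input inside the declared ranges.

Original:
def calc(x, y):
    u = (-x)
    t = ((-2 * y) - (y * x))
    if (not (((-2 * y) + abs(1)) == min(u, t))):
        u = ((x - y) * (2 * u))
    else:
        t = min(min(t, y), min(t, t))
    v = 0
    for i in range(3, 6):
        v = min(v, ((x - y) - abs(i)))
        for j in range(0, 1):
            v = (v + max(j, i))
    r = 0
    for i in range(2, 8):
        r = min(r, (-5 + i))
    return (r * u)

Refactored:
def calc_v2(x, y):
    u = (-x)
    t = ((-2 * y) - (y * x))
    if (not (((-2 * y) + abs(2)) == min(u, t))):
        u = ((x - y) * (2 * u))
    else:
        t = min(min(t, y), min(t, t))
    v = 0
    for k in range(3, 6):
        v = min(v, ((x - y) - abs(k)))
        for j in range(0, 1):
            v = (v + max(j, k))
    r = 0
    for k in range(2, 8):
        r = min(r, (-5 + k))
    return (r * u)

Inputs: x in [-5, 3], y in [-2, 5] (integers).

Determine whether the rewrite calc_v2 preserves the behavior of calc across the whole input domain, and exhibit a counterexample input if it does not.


Consider the input x=-2, y=1.
calc: u := 2 | t := 0 | (not (((-2 * y) + abs(1)) == min(u, t))): true | u := -12 | v := 0 | iter i=3: | v := -6 | iter j=0: | v := -3 | iter i=4: | v := -7 | iter j=0: | v := -3 | iter i=5: | v := -8 | iter j=0: | v := -3 | r := 0 | iter i=2: | r := -3 | iter i=3: | r := -3 | iter i=4: | r := -3 | iter i=5: | r := -3 | iter i=6: | r := -3 | iter i=7: | r := -3 | result 36
calc_v2: u := 2 | t := 0 | (not (((-2 * y) + abs(2)) == min(u, t))): false | t := 0 | v := 0 | iter k=3: | v := -6 | iter j=0: | v := -3 | iter k=4: | v := -7 | iter j=0: | v := -3 | iter k=5: | v := -8 | iter j=0: | v := -3 | r := 0 | iter k=2: | r := -3 | iter k=3: | r := -3 | iter k=4: | r := -3 | iter k=5: | r := -3 | iter k=6: | r := -3 | iter k=7: | r := -3 | result -6
36 != -6, so the rewrite changes behavior.
verdict: not equivalent; witness: x=-2, y=1


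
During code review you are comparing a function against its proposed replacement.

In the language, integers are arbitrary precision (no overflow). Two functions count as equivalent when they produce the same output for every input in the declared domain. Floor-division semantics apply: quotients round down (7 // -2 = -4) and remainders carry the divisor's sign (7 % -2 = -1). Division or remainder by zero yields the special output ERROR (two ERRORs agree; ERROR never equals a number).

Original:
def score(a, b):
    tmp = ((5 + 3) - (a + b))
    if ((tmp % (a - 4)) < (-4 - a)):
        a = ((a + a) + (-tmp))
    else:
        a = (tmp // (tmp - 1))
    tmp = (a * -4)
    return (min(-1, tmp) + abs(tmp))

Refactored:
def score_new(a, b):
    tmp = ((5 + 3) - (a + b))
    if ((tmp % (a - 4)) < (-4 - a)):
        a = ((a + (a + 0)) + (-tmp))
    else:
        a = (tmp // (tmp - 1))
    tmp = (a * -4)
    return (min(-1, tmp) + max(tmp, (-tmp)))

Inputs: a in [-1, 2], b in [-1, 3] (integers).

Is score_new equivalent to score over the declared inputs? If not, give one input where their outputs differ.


Reading the diff, among the changes: min/max/abs usage differs, arithmetic usage differs, constant usage differs.
Spot check at a=2, b=2 — score: tmp becomes 4; next ((tmp % (a - 4)) < (-4 - a)) evaluates to false; next a becomes 1; next tmp becomes -4; next final value 0. score_new: tmp becomes 4; next ((tmp % (a - 4)) < (-4 - a)) evaluates to false; next a becomes 1; next tmp becomes -4; next final value 0. Both give 0.
Across all 20 domain points the two functions coincide.
verdict: equivalent


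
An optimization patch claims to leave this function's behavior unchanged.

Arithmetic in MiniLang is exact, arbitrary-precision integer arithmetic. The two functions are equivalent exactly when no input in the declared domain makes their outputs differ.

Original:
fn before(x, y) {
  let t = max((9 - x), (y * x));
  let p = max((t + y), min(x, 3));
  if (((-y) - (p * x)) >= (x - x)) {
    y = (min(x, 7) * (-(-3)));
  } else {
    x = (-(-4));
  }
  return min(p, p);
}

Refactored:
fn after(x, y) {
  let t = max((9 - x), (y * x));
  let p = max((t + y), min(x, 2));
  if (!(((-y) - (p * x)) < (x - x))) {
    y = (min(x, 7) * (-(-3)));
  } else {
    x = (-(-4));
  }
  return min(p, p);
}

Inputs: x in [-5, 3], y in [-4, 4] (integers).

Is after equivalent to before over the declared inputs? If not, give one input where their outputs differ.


Consider the input x=3, y=-4.
before: t=6, then p=3, then (((-y) - (p * x)) >= (x - x)) is false, then x=4, then returns 3
after: t=6, then p=2, then (!(((-y) - (p * x)) < (x - x))) is false, then x=4, then returns 2
3 and 2 differ, so these are not the same function on this domain.
verdict: not equivalent; witness: x=3, y=-4


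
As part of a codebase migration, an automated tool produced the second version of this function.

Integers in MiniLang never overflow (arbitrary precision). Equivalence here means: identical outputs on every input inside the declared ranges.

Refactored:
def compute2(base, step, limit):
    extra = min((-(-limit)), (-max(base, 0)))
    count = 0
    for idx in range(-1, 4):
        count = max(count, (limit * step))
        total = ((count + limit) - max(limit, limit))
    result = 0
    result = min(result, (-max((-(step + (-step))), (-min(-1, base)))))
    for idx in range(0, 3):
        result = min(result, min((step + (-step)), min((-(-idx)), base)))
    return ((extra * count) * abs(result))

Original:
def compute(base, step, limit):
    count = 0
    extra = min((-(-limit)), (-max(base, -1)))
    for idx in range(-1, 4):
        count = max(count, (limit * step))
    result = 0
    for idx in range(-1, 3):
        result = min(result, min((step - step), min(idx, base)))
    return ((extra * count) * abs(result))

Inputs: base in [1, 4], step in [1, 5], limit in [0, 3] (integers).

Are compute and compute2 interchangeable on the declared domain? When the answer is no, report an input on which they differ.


The edit looks behavioral (`-1` became `0`), but over these ranges it never changes the outcome; all 80 inputs agree.
verdict: equivalent


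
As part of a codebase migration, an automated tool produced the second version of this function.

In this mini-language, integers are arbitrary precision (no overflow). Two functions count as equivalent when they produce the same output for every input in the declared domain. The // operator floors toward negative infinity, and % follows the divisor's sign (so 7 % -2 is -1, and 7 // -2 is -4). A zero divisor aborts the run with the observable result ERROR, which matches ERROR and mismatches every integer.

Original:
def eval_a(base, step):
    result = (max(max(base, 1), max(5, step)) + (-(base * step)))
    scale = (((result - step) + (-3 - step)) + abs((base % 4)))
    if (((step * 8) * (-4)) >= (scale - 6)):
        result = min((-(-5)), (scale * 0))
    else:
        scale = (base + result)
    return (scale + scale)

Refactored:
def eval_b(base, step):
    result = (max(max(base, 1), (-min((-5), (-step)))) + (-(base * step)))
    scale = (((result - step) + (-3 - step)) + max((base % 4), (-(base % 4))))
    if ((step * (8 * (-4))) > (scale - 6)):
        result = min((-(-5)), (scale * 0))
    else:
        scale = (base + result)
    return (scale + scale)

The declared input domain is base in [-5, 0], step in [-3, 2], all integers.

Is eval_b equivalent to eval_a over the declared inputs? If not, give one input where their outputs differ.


Equivalent. One difference looks behavioral, but it never changes the outcome for any declared input.
Checked all 36 inputs in the declared domain: the outputs agree on every one.
One worked example (base=-3, step=-1) — eval_a: result=2, then scale=2, then (((step * 8) * (-4)) >= (scale - 6)) is true, then result=0, then returns 4; eval_b: result=2, then scale=2, then ((step * (8 * (-4))) > (scale - 6)) is true, then result=0, then returns 4; agreement on 4.
verdict: equivalent


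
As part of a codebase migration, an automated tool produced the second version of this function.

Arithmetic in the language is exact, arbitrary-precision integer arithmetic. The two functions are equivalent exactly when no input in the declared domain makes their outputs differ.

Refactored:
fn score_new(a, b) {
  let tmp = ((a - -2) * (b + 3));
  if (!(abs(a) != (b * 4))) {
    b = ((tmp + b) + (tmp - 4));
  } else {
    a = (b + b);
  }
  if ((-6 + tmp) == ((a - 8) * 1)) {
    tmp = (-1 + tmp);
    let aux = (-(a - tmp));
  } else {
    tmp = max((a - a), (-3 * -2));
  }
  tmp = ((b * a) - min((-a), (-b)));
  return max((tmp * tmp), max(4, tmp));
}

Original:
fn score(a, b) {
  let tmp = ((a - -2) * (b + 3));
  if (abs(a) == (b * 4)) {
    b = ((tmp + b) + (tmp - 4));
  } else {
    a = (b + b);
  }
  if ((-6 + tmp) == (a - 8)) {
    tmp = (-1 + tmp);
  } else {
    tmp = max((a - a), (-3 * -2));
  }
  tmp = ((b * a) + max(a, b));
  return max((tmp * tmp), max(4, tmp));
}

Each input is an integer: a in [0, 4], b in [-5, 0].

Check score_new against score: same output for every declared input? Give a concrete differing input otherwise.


Although comparison usage differs; also arithmetic usage differs; also boolean connective usage differs; also constant usage differs; also min/max/abs usage differs; also statement counts differ; also local variable names differ, 30/30 inputs agree.
verdict: equivalent


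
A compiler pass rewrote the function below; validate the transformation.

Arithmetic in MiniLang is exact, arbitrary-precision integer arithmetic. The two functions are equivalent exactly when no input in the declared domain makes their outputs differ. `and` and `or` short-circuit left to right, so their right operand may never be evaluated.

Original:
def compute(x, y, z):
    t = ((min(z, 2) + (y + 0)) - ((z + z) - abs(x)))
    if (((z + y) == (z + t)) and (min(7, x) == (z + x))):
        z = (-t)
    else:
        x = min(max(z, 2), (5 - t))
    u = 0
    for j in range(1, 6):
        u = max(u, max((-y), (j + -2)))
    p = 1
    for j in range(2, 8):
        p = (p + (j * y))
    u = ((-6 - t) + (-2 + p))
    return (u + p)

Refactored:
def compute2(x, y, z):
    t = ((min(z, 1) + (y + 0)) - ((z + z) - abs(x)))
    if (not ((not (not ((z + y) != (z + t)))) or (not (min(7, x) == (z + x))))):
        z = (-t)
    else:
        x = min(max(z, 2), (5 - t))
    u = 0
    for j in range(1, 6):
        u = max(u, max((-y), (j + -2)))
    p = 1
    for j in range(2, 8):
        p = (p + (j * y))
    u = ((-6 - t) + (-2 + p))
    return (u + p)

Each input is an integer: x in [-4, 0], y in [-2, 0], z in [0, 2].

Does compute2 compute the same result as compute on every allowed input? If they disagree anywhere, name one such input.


There is a counterexample at x=-4, y=-2, z=2: -114 on one side, -113 on the other.
compute: t = 0; (((z + y) == (z + t)) and (min(7, x) == (z + x))) -> false; x = 2; u = 0; [j=1]; u = 2; [j=2]; u = 2; [j=3]; u = 2; [j=4]; u = 2; [j=5]; u = 3; p = 1; [j=2]; p = -3; [j=3]; p = -9; [j=4]; p = -17; [j=5]; p = -27; [j=6]; p = -39; [j=7]; p = -53; u = -61; return -114
compute2: t = -1; (not ((not (not ((z + y) != (z + t)))) or (not (min(7, x) == (z + x))))) -> false; x = 2; u = 0; [j=1]; u = 2; [j=2]; u = 2; [j=3]; u = 2; [j=4]; u = 2; [j=5]; u = 3; p = 1; [j=2]; p = -3; [j=3]; p = -9; [j=4]; p = -17; [j=5]; p = -27; [j=6]; p = -39; [j=7]; p = -53; u = -60; return -113
verdict: not equivalent; witness: x=-4, y=-2, z=2


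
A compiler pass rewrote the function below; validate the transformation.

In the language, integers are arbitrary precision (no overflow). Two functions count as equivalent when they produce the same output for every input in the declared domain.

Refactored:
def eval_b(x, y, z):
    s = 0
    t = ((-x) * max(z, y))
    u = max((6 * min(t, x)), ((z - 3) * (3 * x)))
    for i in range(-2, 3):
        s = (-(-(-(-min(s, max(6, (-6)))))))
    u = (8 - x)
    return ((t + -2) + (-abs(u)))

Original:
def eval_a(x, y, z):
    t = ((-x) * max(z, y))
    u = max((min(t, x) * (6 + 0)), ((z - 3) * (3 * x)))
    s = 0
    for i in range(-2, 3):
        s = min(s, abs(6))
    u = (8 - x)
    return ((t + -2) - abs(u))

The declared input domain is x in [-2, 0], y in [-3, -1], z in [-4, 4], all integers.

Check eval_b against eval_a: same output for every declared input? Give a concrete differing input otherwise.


Side by side, the visible changes include: arithmetic usage differs, min/max/abs usage differs, constant usage differs.
Tracing x=0, y=-3, z=4: eval_a: t := 0 | u := 0 | s := 0 | iter i=-2: | s := 0 | iter i=-1: | s := 0 | iter i=0: | s := 0 | iter i=1: | s := 0 | iter i=2: | s := 0 | u := 8 | result -10 | eval_b: s := 0 | t := 0 | u := 0 | iter i=-2: | s := 0 | iter i=-1: | s := 0 | iter i=0: | s := 0 | iter i=1: | s := 0 | iter i=2: | s := 0 | u := 8 | result -10 — matching result -10.
Every one of the 81 inputs gives matching results.
verdict: equivalent


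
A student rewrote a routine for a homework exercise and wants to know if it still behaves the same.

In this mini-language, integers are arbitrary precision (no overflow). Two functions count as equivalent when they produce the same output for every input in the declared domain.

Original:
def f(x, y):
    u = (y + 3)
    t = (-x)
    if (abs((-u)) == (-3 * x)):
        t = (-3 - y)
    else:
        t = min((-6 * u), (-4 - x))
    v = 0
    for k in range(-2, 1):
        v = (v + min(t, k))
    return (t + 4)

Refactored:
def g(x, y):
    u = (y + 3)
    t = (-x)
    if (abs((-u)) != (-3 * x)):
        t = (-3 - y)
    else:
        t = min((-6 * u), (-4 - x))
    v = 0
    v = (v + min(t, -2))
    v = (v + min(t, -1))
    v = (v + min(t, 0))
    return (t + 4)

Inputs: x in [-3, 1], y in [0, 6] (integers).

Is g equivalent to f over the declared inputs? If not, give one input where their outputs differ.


Take x=-3, y=0.
f: u = 3; t = 3; (abs((-u)) == (-3 * x)) -> false; t = -18; v = 0; [k=-2]; v = -18; [k=-1]; v = -36; [k=0]; v = -54; return -14
g: u = 3; t = 3; (abs((-u)) != (-3 * x)) -> true; t = -3; v = 0; v = -3; v = -6; v = -9; return 1
-14 against 1: the behavior changed.
verdict: not equivalent; witness: x=-3, y=0


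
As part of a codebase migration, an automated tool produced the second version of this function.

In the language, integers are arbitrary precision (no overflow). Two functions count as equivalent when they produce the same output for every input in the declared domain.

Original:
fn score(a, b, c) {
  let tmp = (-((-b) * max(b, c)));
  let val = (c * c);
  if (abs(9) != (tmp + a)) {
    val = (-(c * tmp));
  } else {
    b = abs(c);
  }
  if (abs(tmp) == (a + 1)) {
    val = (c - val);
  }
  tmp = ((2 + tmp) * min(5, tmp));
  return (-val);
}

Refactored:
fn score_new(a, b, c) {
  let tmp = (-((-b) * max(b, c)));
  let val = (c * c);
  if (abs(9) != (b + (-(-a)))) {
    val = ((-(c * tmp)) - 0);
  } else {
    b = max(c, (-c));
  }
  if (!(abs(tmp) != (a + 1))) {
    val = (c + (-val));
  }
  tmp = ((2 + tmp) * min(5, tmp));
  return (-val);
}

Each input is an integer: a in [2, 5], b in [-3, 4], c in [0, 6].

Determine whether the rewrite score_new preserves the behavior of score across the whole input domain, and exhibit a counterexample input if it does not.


The rewrite breaks on a=3, b=1, c=6, where the results are -36 and 36.
score: tmp becomes 6; next val becomes 36; next (abs(9) != (tmp + a)) evaluates to false; next b becomes 6; next (abs(tmp) == (a + 1)) evaluates to false; next tmp becomes 40; next final value -36
score_new: tmp becomes 6; next val becomes 36; next (abs(9) != (b + (-(-a)))) evaluates to true; next val becomes -36; next (!(abs(tmp) != (a + 1))) evaluates to false; next tmp becomes 40; next final value 36
verdict: not equivalent; witness: a=3, b=1, c=6


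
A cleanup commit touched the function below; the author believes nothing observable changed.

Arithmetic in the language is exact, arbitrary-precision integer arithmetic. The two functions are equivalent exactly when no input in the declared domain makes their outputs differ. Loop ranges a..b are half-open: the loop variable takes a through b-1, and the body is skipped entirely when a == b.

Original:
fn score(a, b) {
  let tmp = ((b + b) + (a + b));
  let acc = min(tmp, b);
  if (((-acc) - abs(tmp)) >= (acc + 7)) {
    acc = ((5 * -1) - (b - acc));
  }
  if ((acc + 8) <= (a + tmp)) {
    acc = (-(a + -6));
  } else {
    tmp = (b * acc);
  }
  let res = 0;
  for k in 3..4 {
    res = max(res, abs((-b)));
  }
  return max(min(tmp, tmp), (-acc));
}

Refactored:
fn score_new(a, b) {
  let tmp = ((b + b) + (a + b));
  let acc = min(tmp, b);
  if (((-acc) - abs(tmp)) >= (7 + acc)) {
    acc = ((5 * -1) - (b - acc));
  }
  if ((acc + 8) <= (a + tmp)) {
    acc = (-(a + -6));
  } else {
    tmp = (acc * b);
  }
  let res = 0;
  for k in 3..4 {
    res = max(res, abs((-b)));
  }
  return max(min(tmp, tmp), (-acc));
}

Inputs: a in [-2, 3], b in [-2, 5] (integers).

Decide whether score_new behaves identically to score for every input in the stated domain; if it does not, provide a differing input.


The two versions differ — the changes include same computation, different form.
One worked example (a=3, b=3) — score: tmp becomes 12; next acc becomes 3; next (((-acc) - abs(tmp)) >= (acc + 7)) evaluates to false; next ((acc + 8) <= (a + tmp)) evaluates to true; next acc becomes 3; next res becomes 0; next at k=3:; next res becomes 3; next final value 12; score_new: tmp becomes 12; next acc becomes 3; next (((-acc) - abs(tmp)) >= (7 + acc)) evaluates to false; next ((acc + 8) <= (a + tmp)) evaluates to true; next acc becomes 3; next res becomes 0; next at k=3:; next res becomes 3; next final value 12; agreement on 12.
Across all 48 domain points the two functions coincide.
verdict: equivalent


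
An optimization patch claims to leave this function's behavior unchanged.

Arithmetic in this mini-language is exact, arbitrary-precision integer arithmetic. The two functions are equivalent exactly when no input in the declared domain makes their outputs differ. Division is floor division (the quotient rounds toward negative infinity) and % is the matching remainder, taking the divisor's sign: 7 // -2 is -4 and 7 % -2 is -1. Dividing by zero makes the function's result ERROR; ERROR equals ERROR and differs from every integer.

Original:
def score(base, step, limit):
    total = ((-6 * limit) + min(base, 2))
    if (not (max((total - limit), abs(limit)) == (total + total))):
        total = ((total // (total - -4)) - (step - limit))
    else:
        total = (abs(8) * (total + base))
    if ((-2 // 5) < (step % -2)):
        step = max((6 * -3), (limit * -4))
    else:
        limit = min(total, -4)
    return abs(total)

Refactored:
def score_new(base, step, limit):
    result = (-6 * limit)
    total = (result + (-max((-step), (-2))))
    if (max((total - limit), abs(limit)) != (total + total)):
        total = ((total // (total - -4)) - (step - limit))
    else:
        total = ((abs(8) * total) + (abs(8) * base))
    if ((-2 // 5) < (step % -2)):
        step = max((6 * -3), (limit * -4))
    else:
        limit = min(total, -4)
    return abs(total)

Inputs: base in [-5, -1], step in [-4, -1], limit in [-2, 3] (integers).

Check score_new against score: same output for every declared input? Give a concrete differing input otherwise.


Not equivalent: base=-5, step=-4, limit=-1 separates them (32 vs 3).
score: total=1, then (not (max((total - limit), abs(limit)) == (total + total))) is false, then total=-32, then ((-2 // 5) < (step % -2)) is true, then step=4, then returns 32
score_new: result=6, then total=2, then (max((total - limit), abs(limit)) != (total + total)) is true, then total=3, then ((-2 // 5) < (step % -2)) is true, then step=4, then returns 3
verdict: not equivalent; witness: base=-5, step=-4, limit=-1


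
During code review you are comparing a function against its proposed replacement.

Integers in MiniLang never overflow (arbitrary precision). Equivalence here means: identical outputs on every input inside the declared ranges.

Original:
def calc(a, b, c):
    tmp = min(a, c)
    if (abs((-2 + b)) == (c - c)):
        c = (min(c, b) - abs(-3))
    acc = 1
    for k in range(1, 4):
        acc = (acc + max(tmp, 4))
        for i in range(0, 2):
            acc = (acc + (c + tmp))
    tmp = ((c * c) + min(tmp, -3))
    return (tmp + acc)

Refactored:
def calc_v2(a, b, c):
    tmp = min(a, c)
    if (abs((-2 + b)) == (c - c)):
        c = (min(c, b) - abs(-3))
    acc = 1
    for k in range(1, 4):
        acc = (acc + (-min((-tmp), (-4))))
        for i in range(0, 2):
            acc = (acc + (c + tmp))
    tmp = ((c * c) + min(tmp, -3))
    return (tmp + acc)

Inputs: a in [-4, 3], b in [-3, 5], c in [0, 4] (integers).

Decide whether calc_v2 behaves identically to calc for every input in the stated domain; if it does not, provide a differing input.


This is a faithful refactor — min/max/abs usage differs, but the computed results match everywhere.
Tracing a=-2, b=0, c=0: calc: tmp=-2, then (abs((-2 + b)) == (c - c)) is false, then acc=1, then (k=1), then acc=5, then (i=0), then acc=3, then (i=1), then acc=1, then (k=2), then acc=5, then (i=0), then acc=3, then (i=1), then acc=1, then (k=3), then acc=5, then (i=0), then acc=3, then (i=1), then acc=1, then tmp=-3, then returns -2 | calc_v2: tmp=-2, then (abs((-2 + b)) == (c - c)) is false, then acc=1, then (k=1), then acc=5, then (i=0), then acc=3, then (i=1), then acc=1, then (k=2), then acc=5, then (i=0), then acc=3, then (i=1), then acc=1, then (k=3), then acc=5, then (i=0), then acc=3, then (i=1), then acc=1, then tmp=-3, then returns -2 — matching result -2.
Across all 360 domain points the two functions coincide.
verdict: equivalent


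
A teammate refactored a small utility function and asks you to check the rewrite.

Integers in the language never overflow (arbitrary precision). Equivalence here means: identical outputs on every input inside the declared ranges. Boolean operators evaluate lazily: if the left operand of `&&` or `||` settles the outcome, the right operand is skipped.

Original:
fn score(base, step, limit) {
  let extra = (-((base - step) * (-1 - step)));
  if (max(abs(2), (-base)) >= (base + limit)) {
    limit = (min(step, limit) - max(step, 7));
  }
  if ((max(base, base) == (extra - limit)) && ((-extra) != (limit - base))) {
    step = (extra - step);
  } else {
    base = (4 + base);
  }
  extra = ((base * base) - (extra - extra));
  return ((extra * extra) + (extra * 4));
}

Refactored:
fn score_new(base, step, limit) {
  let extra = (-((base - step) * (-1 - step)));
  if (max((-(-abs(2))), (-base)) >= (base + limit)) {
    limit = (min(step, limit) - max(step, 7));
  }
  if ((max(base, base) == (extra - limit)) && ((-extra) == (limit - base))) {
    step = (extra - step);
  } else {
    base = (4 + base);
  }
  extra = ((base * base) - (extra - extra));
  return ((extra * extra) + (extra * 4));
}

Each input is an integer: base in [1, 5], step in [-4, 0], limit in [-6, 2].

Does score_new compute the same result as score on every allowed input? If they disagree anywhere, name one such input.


At base=2, step=-3, limit=-5: score gives 32, score_new gives 1440.
verdict: not equivalent; witness: base=2, step=-3, limit=-5


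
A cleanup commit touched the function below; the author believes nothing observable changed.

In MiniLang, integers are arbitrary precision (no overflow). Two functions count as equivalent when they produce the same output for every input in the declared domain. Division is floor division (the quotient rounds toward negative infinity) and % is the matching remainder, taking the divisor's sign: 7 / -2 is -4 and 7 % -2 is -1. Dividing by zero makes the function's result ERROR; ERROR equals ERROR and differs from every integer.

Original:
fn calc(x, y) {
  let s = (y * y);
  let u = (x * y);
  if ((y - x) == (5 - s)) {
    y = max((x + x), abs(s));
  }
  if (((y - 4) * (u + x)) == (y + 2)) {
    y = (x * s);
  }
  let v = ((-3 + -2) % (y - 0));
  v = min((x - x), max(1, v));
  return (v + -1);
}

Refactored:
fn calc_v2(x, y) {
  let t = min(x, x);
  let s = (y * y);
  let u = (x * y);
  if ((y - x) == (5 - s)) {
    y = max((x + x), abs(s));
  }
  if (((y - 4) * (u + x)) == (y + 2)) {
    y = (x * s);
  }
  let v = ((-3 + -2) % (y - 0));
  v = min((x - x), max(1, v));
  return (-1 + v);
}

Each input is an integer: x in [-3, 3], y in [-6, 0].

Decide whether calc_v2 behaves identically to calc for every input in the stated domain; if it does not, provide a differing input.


Side by side, the visible changes include: statement counts differ; also local variable names differ; also min/max/abs usage differs.
Spot check at x=2, y=-2 — calc: s becomes 4; next u becomes -4; next ((y - x) == (5 - s)) evaluates to false; next (((y - 4) * (u + x)) == (y + 2)) evaluates to false; next v becomes -1; next v becomes 0; next final value -1. calc_v2: t becomes 2; next s becomes 4; next u becomes -4; next ((y - x) == (5 - s)) evaluates to false; next (((y - 4) * (u + x)) == (y + 2)) evaluates to false; next v becomes -1; next v becomes 0; next final value -1. Both give -1.
Every one of the 49 inputs gives matching results.
verdict: equivalent


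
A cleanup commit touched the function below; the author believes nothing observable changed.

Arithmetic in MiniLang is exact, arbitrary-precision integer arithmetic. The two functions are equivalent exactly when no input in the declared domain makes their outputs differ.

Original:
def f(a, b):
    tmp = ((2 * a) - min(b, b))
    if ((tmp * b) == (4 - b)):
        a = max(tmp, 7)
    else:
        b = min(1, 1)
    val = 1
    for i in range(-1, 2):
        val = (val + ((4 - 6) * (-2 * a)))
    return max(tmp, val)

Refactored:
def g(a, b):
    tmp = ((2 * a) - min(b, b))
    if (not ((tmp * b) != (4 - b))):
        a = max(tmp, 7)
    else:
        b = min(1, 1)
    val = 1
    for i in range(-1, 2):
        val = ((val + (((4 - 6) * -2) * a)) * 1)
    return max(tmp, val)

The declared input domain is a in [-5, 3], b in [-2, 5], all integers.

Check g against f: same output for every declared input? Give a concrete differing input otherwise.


The two versions differ — the changes include arithmetic usage differs, and constant usage differs, and boolean connective usage differs, and comparison usage differs.
As a probe, take a=-1, b=0: f runs tmp=-2, then ((tmp * b) == (4 - b)) is false, then b=1, then val=1, then (i=-1), then val=-3, then (i=0), then val=-7, then (i=1), then val=-11, then returns -2; g runs tmp=-2, then (not ((tmp * b) != (4 - b))) is false, then b=1, then val=1, then (i=-1), then val=-3, then (i=0), then val=-7, then (i=1), then val=-11, then returns -2; both end at -2.
Sweeping the whole domain (72 inputs) finds no disagreement.
verdict: equivalent


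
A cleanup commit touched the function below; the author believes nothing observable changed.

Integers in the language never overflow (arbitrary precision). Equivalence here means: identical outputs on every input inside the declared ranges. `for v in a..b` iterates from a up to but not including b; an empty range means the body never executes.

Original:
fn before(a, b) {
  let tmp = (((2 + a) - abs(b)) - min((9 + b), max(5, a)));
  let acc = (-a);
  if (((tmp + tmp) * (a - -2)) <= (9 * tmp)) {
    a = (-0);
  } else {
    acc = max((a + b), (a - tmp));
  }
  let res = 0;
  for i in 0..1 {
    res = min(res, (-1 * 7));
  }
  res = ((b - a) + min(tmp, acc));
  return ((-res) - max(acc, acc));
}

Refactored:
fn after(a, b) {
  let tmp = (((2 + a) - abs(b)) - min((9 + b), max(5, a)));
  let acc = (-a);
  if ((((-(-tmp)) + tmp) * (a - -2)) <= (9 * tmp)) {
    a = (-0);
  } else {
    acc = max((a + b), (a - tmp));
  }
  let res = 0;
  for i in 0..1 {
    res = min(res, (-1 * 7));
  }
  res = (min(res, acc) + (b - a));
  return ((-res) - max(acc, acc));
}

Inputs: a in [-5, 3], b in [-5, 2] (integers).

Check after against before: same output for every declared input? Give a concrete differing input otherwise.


Take a=-5, b=-5.
before: tmp becomes -12; next acc becomes 5; next (((tmp + tmp) * (a - -2)) <= (9 * tmp)) evaluates to false; next acc becomes 7; next res becomes 0; next at i=0:; next res becomes -7; next res becomes -12; next final value 5
after: tmp becomes -12; next acc becomes 5; next ((((-(-tmp)) + tmp) * (a - -2)) <= (9 * tmp)) evaluates to false; next acc becomes 7; next res becomes 0; next at i=0:; next res becomes -7; next res becomes -7; next final value 0
5 vs 0 — the two versions disagree here.
verdict: not equivalent; witness: a=-5, b=-5


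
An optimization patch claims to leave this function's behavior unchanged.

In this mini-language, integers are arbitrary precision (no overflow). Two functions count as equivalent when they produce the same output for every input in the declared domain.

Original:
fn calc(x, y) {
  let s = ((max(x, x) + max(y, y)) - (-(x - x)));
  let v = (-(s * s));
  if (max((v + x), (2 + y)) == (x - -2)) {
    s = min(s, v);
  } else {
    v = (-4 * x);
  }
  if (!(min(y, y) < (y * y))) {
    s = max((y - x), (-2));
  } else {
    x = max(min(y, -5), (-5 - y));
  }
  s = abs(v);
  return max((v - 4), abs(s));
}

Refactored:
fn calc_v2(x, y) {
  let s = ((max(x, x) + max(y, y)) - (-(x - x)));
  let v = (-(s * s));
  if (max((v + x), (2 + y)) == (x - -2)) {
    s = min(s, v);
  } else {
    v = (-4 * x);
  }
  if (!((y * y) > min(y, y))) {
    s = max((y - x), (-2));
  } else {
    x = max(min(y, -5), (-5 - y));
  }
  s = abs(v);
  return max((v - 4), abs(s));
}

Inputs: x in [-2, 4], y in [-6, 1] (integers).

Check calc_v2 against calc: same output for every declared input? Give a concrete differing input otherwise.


Although comparison usage differs, 56/56 inputs agree.
verdict: equivalent
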